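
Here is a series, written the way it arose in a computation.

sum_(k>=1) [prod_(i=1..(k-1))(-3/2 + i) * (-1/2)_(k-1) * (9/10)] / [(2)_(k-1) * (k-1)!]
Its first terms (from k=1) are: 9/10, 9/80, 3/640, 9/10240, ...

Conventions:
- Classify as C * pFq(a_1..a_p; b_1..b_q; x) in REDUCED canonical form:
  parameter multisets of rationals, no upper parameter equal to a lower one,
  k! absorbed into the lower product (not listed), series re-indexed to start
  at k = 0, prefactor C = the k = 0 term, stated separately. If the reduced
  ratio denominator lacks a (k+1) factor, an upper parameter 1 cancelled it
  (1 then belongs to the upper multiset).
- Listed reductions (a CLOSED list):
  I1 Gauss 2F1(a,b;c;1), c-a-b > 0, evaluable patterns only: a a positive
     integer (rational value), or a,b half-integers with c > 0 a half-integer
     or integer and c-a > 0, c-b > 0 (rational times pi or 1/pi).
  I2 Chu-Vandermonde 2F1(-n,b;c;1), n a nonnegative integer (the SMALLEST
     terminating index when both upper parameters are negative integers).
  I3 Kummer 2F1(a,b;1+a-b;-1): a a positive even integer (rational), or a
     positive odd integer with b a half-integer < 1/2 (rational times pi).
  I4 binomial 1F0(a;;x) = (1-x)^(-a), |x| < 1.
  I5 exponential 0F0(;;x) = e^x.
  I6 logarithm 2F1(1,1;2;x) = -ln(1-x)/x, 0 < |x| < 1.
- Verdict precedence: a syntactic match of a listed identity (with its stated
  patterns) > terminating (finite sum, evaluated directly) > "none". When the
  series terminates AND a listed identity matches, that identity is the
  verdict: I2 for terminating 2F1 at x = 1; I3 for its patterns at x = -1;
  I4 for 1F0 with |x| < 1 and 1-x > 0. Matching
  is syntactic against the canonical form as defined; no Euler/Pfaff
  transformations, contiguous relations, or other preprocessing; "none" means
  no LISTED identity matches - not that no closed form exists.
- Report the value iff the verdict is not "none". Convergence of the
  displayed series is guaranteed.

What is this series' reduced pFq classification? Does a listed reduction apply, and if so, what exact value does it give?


Key step: x = 1 and the running product (prefactor 9/10) telescopes to a rising factorial.
Term ratio: r(k) = 1 * (k-1/2) (k-1/2) / [(k+2) (k+1)] - rational in k. x = 1; t_0 = 9/10; negate the roots.

Classification (C = 9/10): 2F1 with upper {-1/2, -1/2}, lower {2}, argument x = 1. Verdict: this is Gauss (I1, half-integer pattern) (x = 1; upper {-1/2, -1/2} half-integers, c = 2 in the evaluable pattern). Hence: (16/5) / pi.


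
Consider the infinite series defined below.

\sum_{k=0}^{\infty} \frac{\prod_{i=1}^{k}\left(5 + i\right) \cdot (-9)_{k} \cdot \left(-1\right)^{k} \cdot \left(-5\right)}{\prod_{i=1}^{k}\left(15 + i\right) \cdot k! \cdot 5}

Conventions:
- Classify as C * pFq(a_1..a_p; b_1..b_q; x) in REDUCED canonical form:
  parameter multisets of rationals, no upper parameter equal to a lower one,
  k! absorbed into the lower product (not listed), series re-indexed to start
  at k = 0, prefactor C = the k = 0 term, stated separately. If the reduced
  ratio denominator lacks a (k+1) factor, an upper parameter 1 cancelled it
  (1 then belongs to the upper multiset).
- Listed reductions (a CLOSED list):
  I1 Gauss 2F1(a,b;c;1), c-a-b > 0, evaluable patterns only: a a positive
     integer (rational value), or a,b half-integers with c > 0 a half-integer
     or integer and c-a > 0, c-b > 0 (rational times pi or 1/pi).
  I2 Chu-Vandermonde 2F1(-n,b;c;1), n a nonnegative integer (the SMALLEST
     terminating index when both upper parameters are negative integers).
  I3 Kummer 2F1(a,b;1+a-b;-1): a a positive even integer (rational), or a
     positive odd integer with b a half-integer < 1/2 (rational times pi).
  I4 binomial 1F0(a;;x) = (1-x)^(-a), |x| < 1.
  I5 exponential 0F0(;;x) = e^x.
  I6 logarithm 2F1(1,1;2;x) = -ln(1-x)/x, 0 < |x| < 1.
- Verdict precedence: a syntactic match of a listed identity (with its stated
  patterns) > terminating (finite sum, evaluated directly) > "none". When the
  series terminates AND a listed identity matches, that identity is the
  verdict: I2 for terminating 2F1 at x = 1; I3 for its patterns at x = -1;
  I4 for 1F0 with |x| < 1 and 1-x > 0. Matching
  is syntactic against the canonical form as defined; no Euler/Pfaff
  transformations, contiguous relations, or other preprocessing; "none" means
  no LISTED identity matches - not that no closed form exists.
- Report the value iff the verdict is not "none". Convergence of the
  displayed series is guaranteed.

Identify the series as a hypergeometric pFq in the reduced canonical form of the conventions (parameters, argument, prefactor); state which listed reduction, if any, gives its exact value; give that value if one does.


At argument -1: a 2F1 with upper {-9, 6}, lower {16}, scaled by C = -1. Verdict (x = -1): Kummer's theorem (I3) applies (x = -1; c = 16 equals 1+a-b for upper {-9, 6}: listed pattern). Sum: -\frac{91}{4}.

The tell: t_0 being -1, the lower running product (C = -1) is a rising factorial.
Adjacent-term ratio: r(k) = -1 * (k-9) (k+6) / [(k+16) (k+1)] - poly over poly, x = -1 from leading terms; C = -1 at k = 0.


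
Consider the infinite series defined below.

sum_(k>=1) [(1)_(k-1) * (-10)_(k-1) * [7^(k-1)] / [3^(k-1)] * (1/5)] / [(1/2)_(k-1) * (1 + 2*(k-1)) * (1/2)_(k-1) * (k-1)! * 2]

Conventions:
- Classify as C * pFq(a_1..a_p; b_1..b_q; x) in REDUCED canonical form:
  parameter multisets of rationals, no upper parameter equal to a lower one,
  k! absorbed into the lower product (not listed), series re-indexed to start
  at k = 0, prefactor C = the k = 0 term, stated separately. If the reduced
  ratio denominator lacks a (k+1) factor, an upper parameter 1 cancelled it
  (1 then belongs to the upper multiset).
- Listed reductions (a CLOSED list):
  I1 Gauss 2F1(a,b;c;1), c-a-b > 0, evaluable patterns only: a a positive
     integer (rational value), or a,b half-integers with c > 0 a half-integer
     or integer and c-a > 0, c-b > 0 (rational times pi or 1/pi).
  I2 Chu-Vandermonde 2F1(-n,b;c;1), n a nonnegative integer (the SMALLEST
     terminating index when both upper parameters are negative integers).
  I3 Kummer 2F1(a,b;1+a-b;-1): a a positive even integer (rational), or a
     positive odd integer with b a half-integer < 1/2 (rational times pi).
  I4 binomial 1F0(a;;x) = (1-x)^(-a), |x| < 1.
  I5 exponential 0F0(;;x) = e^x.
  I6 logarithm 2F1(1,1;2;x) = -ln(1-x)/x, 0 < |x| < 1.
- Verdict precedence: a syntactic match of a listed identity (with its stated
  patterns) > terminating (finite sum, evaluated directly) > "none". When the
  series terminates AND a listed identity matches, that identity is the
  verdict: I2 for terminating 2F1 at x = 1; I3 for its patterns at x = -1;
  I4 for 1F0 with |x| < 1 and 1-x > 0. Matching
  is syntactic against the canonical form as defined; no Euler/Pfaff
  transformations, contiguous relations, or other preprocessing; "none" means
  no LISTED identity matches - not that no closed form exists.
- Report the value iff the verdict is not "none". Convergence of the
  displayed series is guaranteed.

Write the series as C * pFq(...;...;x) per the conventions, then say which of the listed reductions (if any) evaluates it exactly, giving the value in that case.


Classification (C = 1/10): 2F2 with upper {-10, 1}, lower {1/2, 3/2}, argument x = 7/3. Verdict: terminating at k = 10: the factor (-10)_k kills every later term; summing the 11 survivors is exact. Hence: -925701863208829757/7653074641055736750.

First insight: with t_0 = 1/10, the constant factors (prefactor 1/10) combine into one prefactor.
Consecutive-term ratio: r(k) = (7/3) * (k-10) (k+1) / [(k+1/2) (k+3/2) (k+1)] - rational in k. x = (7/3); t_0 = 1/10; negate the roots.


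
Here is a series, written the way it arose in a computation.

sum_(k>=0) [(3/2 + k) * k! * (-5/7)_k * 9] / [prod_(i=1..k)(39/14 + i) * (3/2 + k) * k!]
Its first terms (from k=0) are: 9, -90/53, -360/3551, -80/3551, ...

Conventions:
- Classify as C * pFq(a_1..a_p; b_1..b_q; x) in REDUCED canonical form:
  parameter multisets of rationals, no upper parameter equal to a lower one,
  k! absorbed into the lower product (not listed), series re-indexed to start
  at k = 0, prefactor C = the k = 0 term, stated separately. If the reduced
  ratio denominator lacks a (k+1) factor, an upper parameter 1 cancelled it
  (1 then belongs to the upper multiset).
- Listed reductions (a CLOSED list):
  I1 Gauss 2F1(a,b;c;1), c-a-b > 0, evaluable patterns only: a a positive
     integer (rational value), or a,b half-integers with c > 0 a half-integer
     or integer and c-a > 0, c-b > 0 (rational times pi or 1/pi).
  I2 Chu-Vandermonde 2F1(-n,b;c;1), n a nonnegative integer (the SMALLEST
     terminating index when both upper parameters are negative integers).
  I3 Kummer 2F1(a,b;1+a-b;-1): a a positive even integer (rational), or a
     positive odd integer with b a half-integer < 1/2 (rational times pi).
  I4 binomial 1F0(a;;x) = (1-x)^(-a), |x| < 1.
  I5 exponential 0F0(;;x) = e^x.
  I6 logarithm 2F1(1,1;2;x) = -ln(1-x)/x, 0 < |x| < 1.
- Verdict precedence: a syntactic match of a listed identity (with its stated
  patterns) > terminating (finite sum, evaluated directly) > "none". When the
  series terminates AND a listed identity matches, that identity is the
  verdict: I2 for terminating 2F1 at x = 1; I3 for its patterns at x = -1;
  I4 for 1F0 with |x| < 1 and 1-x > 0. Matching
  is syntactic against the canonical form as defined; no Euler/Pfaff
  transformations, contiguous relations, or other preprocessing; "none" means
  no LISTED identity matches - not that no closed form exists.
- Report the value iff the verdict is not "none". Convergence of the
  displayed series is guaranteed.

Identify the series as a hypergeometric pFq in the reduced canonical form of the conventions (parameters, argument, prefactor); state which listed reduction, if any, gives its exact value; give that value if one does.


The series (x = 1) is 2F1: upper {-5/7, 1}, lower {53/14}, prefactor 9. Verdict (x = 1): the Gauss summation I1 applies (x = 1: the Gamma ratio telescopes since c-a-b = 7/2 > 0 and a = 1 in Z>0). Sum: 351/49.

Key observation: from the first term 9: the factorial ratio (C = 9) (k+a-1)!/(a-1)! is a rising factorial (a)_k.
Adjacent-term ratio: r(k) = 1 * (k-5/7) (k+1) / [(k+53/14) (k+1)] ; factor over Q: parameters, x = 1, and C = 9.


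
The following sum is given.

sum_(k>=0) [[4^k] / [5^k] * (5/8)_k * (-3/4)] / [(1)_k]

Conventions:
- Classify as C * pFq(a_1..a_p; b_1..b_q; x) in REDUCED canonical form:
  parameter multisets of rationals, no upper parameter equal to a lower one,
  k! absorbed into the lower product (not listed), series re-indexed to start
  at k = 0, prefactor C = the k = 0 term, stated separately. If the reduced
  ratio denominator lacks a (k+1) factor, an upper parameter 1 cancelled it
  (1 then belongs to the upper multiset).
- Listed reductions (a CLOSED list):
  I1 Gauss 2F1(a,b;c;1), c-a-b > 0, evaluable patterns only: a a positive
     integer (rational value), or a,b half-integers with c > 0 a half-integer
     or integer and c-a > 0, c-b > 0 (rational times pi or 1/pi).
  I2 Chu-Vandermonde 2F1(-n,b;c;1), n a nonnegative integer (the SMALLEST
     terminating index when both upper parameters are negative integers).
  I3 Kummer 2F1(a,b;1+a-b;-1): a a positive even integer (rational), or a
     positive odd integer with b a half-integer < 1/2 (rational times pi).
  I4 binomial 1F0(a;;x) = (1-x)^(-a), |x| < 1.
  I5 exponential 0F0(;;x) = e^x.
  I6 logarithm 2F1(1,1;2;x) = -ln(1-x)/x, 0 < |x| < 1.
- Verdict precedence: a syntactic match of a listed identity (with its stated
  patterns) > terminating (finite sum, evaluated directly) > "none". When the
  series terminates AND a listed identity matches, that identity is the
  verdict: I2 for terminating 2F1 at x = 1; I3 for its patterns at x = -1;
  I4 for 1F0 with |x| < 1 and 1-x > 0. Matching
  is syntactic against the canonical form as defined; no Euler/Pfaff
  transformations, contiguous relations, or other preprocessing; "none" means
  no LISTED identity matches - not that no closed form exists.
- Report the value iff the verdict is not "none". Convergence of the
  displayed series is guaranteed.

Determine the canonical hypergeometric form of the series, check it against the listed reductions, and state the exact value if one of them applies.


Reduced: x = 4/5, 1F0, upper = {5/8}, lower = {-}, C = -3/4. Verdict: binomial (I4) fires (the 1F0 binomial series: exponent -5/8, x = 4/5). Its exact value is (-3/4) * (1/5)^(-5/8).

Key step: t_0 = -3/4 here, and (1)_k (C = -3/4, x = 4/5) is k! itself.
Step ratio: r(k) = (4/5) * (k+5/8) / [(k+1)] - poly over poly, x = (4/5) from leading terms; C = -3/4 at k = 0.


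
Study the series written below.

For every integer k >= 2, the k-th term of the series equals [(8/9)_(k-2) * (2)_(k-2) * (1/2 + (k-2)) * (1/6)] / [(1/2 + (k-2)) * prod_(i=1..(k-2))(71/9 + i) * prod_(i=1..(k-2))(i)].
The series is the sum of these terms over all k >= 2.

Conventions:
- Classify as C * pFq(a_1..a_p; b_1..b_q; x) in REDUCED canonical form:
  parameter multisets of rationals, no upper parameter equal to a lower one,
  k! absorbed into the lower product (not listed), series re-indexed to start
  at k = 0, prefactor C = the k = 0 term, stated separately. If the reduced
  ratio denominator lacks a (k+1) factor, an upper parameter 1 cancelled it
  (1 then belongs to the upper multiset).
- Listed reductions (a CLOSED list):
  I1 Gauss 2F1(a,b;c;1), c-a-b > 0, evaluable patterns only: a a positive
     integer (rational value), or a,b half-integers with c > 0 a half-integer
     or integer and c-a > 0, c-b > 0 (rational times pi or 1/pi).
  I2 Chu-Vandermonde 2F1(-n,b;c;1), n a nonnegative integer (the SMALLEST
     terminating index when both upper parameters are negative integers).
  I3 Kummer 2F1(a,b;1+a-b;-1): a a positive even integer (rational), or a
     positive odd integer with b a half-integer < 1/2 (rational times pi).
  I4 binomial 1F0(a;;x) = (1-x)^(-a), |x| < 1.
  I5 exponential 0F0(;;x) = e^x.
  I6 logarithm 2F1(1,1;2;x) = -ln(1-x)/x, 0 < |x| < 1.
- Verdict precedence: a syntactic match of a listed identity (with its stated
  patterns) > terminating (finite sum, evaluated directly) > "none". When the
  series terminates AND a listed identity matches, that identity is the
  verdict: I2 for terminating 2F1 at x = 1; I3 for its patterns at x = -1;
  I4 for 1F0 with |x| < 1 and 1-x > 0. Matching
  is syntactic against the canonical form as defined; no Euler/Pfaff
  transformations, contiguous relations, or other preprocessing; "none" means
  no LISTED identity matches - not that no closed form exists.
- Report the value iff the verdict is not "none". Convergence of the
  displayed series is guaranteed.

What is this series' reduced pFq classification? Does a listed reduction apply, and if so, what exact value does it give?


Classification (C = 1/6): 2F1 with upper {8/9, 2}, lower {80/9}, argument x = 1. Verdict: the Gauss summation I1 applies (x = 1: the Gamma ratio telescopes since c-a-b = 6 > 0 and a = 2 in Z>0). Value: 2201/10206.

Key step: t_0 being 1/6, the lower running product (C = 1/6) is a rising factorial.
Ratio: r(k) = 1 * (k+8/9) (k+2) / [(k+80/9) (k+1)] - rational; roots negated = parameters, x = 1, C = 1/6.


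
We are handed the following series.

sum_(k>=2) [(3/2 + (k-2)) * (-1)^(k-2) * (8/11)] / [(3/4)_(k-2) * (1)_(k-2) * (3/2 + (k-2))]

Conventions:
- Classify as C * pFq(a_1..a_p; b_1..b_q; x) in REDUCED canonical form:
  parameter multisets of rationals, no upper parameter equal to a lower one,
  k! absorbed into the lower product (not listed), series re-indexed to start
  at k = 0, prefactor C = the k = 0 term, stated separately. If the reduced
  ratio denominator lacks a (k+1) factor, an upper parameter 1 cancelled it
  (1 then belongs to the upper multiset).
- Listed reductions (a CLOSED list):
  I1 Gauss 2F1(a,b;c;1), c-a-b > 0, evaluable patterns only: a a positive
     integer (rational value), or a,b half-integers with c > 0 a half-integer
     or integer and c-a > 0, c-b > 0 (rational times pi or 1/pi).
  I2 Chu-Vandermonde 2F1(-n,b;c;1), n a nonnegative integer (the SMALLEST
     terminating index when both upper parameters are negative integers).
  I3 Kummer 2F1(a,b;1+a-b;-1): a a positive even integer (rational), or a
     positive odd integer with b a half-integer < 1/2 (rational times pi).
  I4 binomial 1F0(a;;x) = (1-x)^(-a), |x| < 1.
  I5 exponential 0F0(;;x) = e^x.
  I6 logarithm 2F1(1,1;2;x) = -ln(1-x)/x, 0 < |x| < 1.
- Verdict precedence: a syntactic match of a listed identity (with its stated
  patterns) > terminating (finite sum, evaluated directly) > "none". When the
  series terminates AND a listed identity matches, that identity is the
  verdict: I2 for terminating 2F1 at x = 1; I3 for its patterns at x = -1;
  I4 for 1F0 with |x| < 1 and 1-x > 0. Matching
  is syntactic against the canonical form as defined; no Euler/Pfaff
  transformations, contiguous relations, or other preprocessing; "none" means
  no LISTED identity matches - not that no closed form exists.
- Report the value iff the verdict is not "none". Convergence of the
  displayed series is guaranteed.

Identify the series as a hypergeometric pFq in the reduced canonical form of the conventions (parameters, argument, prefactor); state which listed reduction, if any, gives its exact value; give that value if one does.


Key step: t_0 = 8/11 here, and (1)_k (C = 8/11) is k! itself.
Step ratio: r(k) = (-1) * 1 / [(k+3/4) (k+1)] - rational in k, leading ratio (-1); with t_0 = 8/11, classification follows.

This is 8/11 * 0F1(-; 3/4; -1) in reduced canonical form. Verdict: none - this 0F1 at x = -1 matches no listed pattern, and upper {-} holds no stopper.


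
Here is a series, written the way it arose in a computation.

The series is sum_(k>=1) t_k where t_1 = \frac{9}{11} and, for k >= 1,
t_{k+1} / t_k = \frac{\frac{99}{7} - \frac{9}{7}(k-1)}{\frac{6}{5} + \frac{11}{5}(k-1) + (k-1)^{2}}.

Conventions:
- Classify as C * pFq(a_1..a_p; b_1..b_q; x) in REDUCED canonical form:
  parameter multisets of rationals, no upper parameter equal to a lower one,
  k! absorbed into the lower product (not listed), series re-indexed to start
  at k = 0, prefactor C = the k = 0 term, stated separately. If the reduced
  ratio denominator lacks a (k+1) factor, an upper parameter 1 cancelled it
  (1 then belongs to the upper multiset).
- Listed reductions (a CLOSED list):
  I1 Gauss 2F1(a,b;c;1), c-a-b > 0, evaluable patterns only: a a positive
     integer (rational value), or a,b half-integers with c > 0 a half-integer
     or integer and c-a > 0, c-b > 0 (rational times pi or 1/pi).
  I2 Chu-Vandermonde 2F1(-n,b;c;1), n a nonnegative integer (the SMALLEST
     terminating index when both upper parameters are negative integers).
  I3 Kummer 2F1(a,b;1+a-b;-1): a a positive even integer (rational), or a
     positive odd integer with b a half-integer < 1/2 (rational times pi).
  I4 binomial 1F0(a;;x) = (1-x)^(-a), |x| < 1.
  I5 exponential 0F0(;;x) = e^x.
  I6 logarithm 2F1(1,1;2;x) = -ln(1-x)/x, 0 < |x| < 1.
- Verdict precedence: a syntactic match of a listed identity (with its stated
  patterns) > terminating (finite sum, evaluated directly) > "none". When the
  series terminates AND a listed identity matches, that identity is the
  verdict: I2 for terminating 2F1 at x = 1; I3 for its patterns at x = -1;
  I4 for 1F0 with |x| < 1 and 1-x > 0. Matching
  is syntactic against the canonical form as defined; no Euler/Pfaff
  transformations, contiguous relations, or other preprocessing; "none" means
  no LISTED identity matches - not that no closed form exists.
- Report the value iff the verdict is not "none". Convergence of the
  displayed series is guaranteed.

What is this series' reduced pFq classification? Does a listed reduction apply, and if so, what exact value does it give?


Classification (C = \frac{9}{11}): 1F1 with upper {-11}, lower {\frac{6}{5}}, argument x = -\frac{9}{7}. Verdict: terminating - no listed pattern fits, but -11 in the upper list cuts the series at k = 11; direct evaluation. Exact value: \frac{31734302342680365977843919}{310231218564601564246016}.

The tell: t_0 being \frac{9}{11}, factor the ratio over Q (C = 9/11, x = -9/7): negated roots = parameters.
Consecutive-term ratio: r(k) = -\frac{9}{7} * (k-11) / [(k+\frac{6}{5}) (k+1)] ; factor over Q: parameters, x = -\frac{9}{7}, and C = \frac{9}{11}.


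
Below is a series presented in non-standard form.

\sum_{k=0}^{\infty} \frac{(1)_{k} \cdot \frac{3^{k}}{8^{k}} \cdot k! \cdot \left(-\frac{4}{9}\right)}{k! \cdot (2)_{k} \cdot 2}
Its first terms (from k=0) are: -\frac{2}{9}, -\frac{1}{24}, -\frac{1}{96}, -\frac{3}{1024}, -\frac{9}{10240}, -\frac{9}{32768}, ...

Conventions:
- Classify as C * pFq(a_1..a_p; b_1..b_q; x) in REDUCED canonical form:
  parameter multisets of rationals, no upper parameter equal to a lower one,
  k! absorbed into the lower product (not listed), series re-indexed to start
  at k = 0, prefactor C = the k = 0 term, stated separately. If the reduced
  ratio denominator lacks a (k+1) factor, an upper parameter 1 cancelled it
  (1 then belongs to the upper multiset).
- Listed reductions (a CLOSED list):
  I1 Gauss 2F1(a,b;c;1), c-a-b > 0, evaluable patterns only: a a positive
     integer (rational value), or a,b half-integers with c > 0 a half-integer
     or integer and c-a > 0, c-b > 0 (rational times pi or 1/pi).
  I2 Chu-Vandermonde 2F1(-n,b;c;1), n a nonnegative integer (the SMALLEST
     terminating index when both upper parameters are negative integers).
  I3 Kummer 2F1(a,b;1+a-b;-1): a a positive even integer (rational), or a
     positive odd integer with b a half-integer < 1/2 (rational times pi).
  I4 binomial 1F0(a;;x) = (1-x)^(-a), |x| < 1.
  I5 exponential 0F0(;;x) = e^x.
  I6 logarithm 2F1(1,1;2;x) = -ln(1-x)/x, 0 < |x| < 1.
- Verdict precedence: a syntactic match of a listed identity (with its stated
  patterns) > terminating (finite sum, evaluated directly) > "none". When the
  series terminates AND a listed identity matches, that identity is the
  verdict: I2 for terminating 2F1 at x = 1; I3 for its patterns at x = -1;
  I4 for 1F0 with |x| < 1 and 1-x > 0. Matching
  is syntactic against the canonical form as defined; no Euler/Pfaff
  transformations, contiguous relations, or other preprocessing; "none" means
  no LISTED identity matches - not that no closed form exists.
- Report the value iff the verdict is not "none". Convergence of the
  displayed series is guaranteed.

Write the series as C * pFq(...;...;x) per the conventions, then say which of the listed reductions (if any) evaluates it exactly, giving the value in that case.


With C = -\frac{2}{9}: the canonical form is 2F1(1, 1; 2; \frac{3}{8}). Verdict: logarithm (I6) fires (the logarithm: parameters (1,1;2), x = \frac{3}{8}). Exact value: \frac{16}{27} \cdot \ln\left(\frac{5}{8}\right).

The tell: t_0 being -\frac{2}{9}, the two geometric factors (prefactor -2/9) combine into one argument.
Ratio: r(k) = \frac{3}{8} * (k+1) (k+1) / [(k+2) (k+1)] - rational in k. x = \frac{3}{8}; t_0 = -\frac{2}{9}; negate the roots.


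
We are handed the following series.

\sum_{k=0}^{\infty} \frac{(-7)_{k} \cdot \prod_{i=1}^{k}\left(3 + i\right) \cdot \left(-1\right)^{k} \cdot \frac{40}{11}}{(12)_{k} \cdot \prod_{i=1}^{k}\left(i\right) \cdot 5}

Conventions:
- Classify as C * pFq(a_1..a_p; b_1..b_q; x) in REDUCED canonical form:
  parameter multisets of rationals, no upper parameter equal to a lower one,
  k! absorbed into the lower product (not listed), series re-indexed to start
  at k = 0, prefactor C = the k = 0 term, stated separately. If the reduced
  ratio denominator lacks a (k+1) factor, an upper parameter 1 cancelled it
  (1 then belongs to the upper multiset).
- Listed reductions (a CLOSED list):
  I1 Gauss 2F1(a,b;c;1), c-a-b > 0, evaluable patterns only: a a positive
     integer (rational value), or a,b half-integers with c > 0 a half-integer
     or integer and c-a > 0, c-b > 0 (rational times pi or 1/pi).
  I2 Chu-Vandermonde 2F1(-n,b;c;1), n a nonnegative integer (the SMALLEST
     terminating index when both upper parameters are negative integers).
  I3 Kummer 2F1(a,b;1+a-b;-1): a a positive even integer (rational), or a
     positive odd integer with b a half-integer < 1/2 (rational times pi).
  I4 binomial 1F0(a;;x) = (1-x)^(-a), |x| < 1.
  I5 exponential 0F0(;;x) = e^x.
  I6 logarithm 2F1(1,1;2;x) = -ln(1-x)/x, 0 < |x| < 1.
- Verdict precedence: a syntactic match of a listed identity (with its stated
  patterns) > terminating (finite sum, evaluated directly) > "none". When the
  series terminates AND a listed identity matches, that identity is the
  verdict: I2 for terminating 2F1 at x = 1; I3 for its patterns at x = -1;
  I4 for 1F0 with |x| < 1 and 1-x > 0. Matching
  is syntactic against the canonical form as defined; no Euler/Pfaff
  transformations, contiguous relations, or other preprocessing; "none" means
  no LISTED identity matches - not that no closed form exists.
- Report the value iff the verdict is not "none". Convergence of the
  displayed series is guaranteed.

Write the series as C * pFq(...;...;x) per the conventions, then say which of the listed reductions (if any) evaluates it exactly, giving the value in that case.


Canonical form: C = \frac{8}{11} times 2F1 with upper {-7, 4}, lower {12}, x = -1. Verdict: Kummer's theorem (I3) fires (x = -1; c = 12 equals 1+a-b for upper {-7, 4}: listed pattern). Exact value: \frac{20}{3}.

The tell: t_0 being \frac{8}{11}, the running product (C = 8/11) telescopes to a rising factorial.
Term ratio: r(k) = -1 * (k-7) (k+4) / [(k+12) (k+1)] ; factor over Q: parameters, x = -1, and C = \frac{8}{11}.


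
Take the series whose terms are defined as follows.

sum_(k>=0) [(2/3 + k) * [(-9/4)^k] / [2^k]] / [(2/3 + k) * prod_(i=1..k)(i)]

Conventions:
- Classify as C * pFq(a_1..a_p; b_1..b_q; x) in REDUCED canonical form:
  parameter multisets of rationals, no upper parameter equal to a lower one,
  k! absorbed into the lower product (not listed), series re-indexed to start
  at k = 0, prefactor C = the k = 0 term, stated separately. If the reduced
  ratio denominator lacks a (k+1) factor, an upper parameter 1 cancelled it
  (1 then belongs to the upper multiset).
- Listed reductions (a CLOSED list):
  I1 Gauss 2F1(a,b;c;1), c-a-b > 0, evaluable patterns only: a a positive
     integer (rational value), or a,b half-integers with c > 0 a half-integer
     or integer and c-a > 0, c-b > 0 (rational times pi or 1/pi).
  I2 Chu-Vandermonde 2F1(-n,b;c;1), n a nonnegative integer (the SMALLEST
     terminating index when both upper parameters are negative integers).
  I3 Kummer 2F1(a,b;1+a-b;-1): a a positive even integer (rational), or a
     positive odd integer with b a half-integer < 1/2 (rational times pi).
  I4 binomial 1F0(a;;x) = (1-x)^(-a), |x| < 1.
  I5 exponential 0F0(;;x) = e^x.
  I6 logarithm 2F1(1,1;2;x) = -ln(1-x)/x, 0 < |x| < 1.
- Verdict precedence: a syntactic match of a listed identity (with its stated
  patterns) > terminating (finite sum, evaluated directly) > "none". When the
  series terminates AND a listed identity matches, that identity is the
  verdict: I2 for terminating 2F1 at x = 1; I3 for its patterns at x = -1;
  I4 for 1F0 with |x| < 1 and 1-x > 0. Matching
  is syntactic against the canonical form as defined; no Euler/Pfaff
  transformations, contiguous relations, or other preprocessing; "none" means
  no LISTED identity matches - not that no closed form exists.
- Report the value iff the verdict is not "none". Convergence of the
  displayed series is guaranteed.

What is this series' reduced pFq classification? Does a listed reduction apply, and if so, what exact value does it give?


With C = 1: the canonical form is 0F0(-; -; -9/8). Verdict: exponential (I5) fires (the 0F0 exponential series at x = -9/8). Sum: e^(-9/8).

The tell: from the first term 1: the product of the first k integers (C = 1, x = -9/8) is k!.
Term ratio: r(k) = (-9/8) * 1 / [(k+1)] - rational; roots negated = parameters, x = (-9/8), C = 1.


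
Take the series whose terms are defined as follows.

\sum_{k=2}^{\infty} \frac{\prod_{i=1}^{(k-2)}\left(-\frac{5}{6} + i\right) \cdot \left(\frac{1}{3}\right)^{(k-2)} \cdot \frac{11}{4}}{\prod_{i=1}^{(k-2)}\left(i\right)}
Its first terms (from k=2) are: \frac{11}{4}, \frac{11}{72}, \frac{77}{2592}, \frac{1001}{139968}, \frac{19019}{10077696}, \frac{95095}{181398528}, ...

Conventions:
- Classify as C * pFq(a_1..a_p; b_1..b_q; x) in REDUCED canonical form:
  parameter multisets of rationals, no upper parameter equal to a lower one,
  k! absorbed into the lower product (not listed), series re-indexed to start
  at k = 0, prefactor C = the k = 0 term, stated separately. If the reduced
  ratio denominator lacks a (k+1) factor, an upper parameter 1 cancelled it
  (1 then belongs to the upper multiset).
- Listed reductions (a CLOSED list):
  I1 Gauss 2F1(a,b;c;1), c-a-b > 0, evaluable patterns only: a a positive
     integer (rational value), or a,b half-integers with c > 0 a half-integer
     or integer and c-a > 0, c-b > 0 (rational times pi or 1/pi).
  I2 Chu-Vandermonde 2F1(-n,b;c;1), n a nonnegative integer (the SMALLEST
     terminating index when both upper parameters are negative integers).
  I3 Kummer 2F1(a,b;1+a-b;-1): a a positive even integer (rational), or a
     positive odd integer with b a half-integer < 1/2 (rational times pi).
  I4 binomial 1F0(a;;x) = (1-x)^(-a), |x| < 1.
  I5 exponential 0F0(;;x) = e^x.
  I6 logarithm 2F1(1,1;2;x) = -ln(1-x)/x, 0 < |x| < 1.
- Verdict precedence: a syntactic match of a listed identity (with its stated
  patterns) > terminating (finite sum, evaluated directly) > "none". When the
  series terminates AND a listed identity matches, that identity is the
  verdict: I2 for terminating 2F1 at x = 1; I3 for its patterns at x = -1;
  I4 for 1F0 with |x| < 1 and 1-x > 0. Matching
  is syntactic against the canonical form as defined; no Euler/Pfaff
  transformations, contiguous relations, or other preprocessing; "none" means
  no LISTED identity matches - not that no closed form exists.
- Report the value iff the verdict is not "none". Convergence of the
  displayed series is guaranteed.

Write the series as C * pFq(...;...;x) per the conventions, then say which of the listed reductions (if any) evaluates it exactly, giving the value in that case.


Structural cue: t_0 = \frac{11}{4} here, and the running product (C = 11/4, x = 1/3) telescopes to a rising factorial.
Consecutive-term ratio: r(k) = \frac{1}{3} * (k+\frac{1}{6}) / [(k+1)] - poly over poly, x = \frac{1}{3} from leading terms; C = \frac{11}{4} at k = 0.

At argument \frac{1}{3}: a 1F0 with upper {\frac{1}{6}}, lower {-}, scaled by C = \frac{11}{4}. Verdict: binomial (I4) applies (the 1F0 binomial series: exponent -1/6, x = \frac{1}{3}). Exact value: \frac{11}{4} \cdot \left(\frac{2}{3}\right)^{-\frac{1}{6}}.


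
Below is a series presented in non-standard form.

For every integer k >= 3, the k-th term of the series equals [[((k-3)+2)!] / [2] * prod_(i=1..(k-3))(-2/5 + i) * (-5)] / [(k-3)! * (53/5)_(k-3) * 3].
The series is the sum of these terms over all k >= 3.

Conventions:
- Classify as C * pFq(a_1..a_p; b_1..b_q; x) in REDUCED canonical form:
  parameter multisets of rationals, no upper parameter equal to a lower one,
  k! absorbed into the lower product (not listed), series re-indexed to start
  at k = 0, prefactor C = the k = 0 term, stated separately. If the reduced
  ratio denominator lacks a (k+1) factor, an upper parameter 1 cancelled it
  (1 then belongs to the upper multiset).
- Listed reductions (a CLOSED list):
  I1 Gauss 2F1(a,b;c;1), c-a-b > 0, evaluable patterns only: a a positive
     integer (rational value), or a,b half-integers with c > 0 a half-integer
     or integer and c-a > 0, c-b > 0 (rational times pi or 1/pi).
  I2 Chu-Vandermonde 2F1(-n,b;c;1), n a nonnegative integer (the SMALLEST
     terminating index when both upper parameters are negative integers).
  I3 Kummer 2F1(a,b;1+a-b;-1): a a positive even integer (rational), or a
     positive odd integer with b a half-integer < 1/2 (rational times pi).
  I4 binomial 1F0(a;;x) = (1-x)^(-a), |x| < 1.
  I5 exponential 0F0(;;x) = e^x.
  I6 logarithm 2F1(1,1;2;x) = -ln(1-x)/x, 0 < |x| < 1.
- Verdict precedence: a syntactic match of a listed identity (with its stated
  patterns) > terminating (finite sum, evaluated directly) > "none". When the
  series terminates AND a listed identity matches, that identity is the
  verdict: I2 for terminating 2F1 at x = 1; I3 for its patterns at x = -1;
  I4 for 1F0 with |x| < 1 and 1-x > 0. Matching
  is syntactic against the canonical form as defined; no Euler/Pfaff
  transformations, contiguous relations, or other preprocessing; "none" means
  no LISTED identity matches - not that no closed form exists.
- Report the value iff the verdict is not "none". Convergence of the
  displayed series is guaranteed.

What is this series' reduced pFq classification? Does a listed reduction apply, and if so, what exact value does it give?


With C = -5/3: the canonical form is 2F1(3/5, 3; 53/5; 1). Verdict at x = 1: Gauss's theorem (I1) matches (x = 1: the Gamma ratio telescopes since c-a-b = 7 > 0 and a = 3 in Z>0). Value: -3268/1575.

Key step: from the first term -5/3: the running product (C = -5/3) telescopes to a rising factorial.
Adjacent-term ratio: r(k) = 1 * (k+3/5) (k+3) / [(k+53/5) (k+1)] - rational; roots negated = parameters, x = 1, C = -5/3.


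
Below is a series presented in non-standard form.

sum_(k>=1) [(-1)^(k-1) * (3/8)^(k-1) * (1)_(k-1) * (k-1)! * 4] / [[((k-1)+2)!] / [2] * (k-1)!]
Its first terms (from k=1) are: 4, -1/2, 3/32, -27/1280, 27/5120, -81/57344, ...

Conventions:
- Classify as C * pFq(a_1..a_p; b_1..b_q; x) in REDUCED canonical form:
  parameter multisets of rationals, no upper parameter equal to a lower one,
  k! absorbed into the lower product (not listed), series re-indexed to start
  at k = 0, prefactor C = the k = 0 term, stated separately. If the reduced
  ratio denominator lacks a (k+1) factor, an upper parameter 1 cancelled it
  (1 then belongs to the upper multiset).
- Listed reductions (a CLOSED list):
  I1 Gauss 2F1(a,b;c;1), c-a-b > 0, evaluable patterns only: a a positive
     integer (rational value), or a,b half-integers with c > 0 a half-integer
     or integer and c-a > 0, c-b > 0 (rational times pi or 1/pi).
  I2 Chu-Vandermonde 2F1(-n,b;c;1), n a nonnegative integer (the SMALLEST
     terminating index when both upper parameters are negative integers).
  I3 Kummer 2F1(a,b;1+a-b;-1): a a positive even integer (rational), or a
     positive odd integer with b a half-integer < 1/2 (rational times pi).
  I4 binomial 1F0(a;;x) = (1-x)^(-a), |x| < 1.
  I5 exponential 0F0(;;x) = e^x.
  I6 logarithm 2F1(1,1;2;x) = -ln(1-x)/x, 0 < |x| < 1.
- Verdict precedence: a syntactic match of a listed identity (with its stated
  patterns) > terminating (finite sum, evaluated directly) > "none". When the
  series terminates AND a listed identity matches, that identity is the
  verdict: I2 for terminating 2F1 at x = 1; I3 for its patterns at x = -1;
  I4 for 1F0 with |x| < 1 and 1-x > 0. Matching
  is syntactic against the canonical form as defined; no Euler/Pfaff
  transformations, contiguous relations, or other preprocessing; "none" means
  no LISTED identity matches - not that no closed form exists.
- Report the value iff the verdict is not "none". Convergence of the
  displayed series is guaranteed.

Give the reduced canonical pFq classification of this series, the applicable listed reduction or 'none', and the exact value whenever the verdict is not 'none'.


Canonical form: C = 4 times 2F1 with upper {1, 1}, lower {3}, x = -3/8. Verdict: none. No listed pattern accepts 2F1(1, 1; 3; -3/8).

First insight: t_0 = 4 here, and the denominator's factorial ratio (C = 4, x = -3/8) is a lower Pochhammer.
Ratio: r(k) = (-3/8) * (k+1) (k+1) / [(k+3) (k+1)] - rational in k. x = (-3/8); t_0 = 4; negate the roots.


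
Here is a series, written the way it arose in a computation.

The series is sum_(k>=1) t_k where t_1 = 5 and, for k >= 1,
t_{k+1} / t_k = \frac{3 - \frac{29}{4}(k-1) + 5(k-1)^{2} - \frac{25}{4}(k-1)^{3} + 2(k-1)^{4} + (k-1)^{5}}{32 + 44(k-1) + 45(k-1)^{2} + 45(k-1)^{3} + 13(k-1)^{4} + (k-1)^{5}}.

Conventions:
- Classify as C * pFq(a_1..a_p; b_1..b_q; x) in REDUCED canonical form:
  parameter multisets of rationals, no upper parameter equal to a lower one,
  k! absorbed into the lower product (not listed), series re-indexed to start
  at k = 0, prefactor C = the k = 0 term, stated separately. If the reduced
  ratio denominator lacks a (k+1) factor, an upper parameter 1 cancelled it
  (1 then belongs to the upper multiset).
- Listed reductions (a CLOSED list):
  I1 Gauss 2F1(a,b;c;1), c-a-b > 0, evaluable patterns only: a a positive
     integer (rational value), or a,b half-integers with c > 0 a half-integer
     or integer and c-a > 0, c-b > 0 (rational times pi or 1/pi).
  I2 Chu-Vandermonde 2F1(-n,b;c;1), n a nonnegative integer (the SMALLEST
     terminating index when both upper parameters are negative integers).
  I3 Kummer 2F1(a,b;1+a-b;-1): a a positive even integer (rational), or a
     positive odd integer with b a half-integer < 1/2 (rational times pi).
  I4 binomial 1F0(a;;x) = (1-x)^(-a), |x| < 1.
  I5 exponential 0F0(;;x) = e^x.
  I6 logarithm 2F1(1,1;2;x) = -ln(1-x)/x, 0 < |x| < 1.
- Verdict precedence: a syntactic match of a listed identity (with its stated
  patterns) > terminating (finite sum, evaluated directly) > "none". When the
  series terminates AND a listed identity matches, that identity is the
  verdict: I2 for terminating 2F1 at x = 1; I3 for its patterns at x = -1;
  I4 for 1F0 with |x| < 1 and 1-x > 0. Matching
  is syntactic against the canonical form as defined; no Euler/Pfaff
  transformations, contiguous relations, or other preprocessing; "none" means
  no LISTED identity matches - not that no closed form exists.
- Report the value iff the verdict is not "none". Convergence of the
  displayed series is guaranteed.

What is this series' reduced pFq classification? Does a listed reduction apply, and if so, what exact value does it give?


Prefactor 5, argument 1: 2F1 with upper {-\frac{3}{2}, -\frac{1}{2}} over lower {8}. Verdict: Gauss's theorem I1 (half-integer case) applies (x = 1; upper {-\frac{3}{2}, -\frac{1}{2}} half-integers, c = 8 in the evaluable pattern). Sum: \frac{268435456}{15643485} / \pi.

Structural cue: x = 1 and roots of the ratio polynomials (C = 5) are the negated parameters.
Adjacent-term ratio: r(k) = 1 * (k-\frac{3}{2}) (k-\frac{1}{2}) / [(k+8) (k+1)] ; factor over Q: parameters, x = 1, and C = 5.


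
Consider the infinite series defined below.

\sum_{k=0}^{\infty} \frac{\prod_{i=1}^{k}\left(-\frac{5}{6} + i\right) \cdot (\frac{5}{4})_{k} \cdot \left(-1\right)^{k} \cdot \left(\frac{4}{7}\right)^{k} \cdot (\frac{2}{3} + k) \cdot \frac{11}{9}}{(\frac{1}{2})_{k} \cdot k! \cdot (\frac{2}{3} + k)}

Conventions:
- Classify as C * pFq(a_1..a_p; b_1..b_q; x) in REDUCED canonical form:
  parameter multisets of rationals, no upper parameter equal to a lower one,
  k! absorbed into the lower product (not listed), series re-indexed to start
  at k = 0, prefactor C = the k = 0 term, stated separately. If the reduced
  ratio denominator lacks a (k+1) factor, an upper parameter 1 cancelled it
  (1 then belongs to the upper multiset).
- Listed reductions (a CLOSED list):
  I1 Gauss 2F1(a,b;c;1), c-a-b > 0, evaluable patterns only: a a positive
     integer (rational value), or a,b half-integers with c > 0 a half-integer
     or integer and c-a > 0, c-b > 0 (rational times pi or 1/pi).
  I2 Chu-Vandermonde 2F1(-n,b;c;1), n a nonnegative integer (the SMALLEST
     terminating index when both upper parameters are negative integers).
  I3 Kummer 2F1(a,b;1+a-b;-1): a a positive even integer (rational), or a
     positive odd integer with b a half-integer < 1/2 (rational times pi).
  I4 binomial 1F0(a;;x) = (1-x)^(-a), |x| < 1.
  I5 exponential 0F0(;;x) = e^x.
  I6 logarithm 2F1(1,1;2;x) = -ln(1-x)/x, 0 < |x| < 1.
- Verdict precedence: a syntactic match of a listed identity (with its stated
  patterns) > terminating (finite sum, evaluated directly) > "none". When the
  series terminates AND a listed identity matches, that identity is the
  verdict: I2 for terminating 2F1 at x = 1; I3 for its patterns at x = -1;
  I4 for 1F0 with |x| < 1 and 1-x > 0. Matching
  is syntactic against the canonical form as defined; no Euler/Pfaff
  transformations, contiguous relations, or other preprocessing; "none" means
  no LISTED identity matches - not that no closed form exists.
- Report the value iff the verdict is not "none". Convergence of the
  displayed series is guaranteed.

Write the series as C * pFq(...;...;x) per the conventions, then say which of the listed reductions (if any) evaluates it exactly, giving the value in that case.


x = -\frac{4}{7} here; the reduced form reads 2F1, upper {\frac{1}{6}, \frac{5}{4}}, lower {\frac{1}{2}}, C = \frac{11}{9}. Verdict: none (x = -\frac{4}{7}): each listed identity misses the multisets {\frac{1}{6}, \frac{5}{4}} ; {\frac{1}{2}}.

Key observation: x = -\frac{4}{7} and k + 2/3 divides numerator and denominator alike; prefactor 11/9 after cancelling.
Ratio: r(k) = -\frac{4}{7} * (k+\frac{1}{6}) (k+\frac{5}{4}) / [(k+\frac{1}{2}) (k+1)] ; factor over Q: parameters, x = -\frac{4}{7}, and C = \frac{11}{9}.
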